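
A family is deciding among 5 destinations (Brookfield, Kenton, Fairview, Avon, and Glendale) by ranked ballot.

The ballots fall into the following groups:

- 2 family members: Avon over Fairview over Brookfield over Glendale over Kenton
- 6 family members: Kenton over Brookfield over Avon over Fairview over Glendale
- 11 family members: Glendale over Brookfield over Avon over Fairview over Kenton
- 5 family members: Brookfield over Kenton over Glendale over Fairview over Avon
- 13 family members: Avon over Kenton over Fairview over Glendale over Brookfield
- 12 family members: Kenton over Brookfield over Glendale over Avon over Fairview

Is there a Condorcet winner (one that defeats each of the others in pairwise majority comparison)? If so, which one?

There is no Condorcet winner

Head-to-head results (49 voters total):
Brookfield vs Kenton: Kenton wins 31–18.
Brookfield vs Fairview: Brookfield wins 34–15.
Brookfield vs Avon: Brookfield wins 34–15.
Brookfield vs Glendale: Brookfield wins 25–24.
Kenton vs Fairview: Kenton wins 36–13.
Kenton vs Avon: Avon wins 26–23.
Kenton vs Glendale: Kenton wins 36–13.
Fairview vs Avon: Avon wins 44–5.
Fairview vs Glendale: Glendale wins 28–21.
Avon vs Glendale: Glendale wins 28–21.
No candidate beats all others: Brookfield beats Avon beats Kenton beats Brookfield, a majority cycle.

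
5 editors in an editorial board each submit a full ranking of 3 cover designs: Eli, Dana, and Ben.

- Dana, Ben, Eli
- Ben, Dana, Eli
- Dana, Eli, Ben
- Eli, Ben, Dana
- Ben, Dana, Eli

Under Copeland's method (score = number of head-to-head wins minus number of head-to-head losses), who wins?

Pairwise results:
  Eli vs Dana: Dana wins 4–1.
  Eli vs Ben: Ben wins 3–2.
  Dana vs Ben: Ben wins 3–2.
Copeland scores (wins − losses):
  Eli: 0 − 2 = -2
  Dana: 1 − 1 = 0
  Ben: 2 − 0 = 2
Ben has the best Copeland score.

Ben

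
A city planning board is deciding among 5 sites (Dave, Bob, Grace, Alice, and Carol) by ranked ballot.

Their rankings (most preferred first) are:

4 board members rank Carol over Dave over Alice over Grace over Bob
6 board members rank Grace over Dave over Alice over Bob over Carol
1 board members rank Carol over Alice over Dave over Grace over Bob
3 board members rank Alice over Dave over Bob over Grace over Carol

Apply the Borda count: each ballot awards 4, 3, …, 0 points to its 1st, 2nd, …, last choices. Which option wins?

Borda scores:
  Dave: 4·3 + 6·3 + 2 + 3·3 = 41
  Bob: 4·0 + 6·1 + 0 + 3·2 = 12
  Grace: 4·1 + 6·4 + 1 + 3·1 = 32
  Alice: 4·2 + 6·2 + 3 + 3·4 = 35
  Carol: 4·4 + 6·0 + 4 + 3·0 = 20
Dave has the highest total.

Dave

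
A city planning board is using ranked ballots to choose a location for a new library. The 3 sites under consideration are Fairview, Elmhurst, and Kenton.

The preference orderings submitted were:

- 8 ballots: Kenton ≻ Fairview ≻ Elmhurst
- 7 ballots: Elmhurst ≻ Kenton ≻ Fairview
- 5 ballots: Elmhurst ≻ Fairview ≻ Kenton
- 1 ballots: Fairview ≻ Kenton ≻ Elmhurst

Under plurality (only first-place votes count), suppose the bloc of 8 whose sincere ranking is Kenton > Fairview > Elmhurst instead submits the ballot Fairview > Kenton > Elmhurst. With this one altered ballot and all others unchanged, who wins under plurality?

First-place totals with the altered ballot: Fairview 9, Elmhurst 12, Kenton 0.
The winner is unchanged: still Elmhurst.

Elmhurst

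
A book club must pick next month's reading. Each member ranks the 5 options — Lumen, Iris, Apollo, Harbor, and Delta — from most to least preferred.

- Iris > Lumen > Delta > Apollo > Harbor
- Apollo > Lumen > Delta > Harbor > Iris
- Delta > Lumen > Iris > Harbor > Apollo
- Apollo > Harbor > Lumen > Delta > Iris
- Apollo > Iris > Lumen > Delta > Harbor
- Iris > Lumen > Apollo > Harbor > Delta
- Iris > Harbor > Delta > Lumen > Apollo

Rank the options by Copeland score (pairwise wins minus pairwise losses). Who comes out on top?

Pairwise results:
  Lumen vs Iris: Iris wins 4–3.
  Lumen vs Apollo: Lumen wins 4–3.
  Lumen vs Harbor: Lumen wins 5–2.
  Lumen vs Delta: Lumen wins 5–2.
  Iris vs Apollo: Iris wins 4–3.
  Iris vs Harbor: Iris wins 5–2.
  Iris vs Delta: Iris wins 4–3.
  Apollo vs Harbor: Apollo wins 5–2.
  Apollo vs Delta: Apollo wins 4–3.
  Harbor vs Delta: Delta wins 4–3.
Copeland scores (wins − losses):
  Lumen: 3 − 1 = 2
  Iris: 4 − 0 = 4
  Apollo: 2 − 2 = 0
  Harbor: 0 − 4 = -4
  Delta: 1 − 3 = -2
Iris has the best Copeland score.

Iris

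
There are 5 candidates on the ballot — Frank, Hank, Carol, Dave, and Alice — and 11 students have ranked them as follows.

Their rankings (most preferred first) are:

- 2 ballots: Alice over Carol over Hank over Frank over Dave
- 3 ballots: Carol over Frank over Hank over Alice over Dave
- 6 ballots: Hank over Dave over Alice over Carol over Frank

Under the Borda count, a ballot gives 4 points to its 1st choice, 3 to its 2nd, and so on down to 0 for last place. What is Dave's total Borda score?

18

Borda scores:
  Frank: 2·1 + 3·3 + 6·0 = 11
  Hank: 2·2 + 3·2 + 6·4 = 34
  Carol: 2·3 + 3·4 + 6·1 = 24
  Dave: 2·0 + 3·0 + 6·3 = 18
  Alice: 2·4 + 3·1 + 6·2 = 23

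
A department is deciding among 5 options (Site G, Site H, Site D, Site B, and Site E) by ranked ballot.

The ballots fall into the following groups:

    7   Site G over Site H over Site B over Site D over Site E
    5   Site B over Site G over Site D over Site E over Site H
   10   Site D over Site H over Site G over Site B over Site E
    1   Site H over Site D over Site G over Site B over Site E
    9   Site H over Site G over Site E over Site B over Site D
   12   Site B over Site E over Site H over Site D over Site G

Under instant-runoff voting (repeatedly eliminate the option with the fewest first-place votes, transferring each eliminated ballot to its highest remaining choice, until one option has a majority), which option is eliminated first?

Site E

Round 1: Site B 17, Site H 10, Site D 10, Site G 7, Site E 0. Site E has the fewest and is eliminated.
Round 2: Site B 17, Site H 10, Site D 10, Site G 7. Site G has the fewest and is eliminated.
Round 3: Site H 17, Site B 17, Site D 10. Site D has the fewest and is eliminated.
Round 4: Site H 27, Site B 17. Site H has a majority.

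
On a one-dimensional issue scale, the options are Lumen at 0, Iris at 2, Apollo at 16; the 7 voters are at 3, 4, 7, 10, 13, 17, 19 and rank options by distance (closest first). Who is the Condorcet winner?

With single-peaked preferences on a line, the Condorcet winner is the candidate closest to the median voter.
The median voter (position 10) is closest to Apollo at 16.
Check: Apollo vs Iris — voters closer to Apollo: 4 of 7.

Apollo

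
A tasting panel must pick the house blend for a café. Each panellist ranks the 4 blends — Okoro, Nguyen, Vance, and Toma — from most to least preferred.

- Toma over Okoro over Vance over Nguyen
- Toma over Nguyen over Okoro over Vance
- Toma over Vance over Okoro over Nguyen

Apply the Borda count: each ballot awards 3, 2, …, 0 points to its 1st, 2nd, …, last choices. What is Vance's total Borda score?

3

Borda scores:
  Okoro: 2 + 1 + 1 = 4
  Nguyen: 0 + 2 + 0 = 2
  Vance: 1 + 0 + 2 = 3
  Toma: 3 + 3 + 3 = 9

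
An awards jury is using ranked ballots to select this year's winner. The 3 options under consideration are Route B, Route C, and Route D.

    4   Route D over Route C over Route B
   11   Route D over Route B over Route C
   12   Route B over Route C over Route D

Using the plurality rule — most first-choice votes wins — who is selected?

Route D

First-place vote totals:
  Route B: 12
  Route C: 0
  Route D: 15
Route D has the most first-place votes.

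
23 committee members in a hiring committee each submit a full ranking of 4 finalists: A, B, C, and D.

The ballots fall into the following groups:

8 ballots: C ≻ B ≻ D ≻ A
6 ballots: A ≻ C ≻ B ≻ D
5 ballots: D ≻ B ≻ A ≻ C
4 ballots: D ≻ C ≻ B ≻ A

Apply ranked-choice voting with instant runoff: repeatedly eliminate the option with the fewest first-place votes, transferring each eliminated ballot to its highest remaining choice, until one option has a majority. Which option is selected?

Round 1: D 9, C 8, A 6, B 0. B has the fewest and is eliminated.
Round 2: D 9, C 8, A 6. A has the fewest and is eliminated.
Round 3: C 14, D 9. C has a majority.

C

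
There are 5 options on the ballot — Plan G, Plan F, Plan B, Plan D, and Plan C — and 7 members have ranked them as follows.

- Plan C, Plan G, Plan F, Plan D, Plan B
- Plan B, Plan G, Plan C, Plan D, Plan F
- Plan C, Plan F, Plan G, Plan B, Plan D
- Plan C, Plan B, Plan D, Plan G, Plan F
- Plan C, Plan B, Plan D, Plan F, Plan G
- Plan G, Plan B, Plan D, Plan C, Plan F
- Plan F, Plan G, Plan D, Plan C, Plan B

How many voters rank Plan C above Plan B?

Ballots ranking Plan C above Plan B: 5.
Ballots ranking Plan B above Plan C: 2.
So 5 of 7 voters prefer Plan C to Plan B.

5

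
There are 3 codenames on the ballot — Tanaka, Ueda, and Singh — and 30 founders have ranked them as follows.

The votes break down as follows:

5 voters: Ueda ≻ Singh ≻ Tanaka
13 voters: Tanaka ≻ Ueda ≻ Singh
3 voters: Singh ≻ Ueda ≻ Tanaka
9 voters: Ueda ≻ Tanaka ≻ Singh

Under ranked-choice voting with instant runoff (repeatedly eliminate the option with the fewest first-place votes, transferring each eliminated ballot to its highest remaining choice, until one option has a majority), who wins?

Ueda

Round 1: Ueda 14, Tanaka 13, Singh 3. Singh has the fewest and is eliminated.
Round 2: Ueda 17, Tanaka 13. Ueda has a majority.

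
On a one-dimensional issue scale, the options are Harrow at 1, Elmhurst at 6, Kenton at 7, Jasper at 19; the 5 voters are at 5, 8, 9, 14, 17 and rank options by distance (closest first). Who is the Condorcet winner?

With single-peaked preferences on a line, the Condorcet winner is the candidate closest to the median voter.
The median voter (position 9) is closest to Kenton at 7.
Check: Kenton vs Harrow — voters closer to Kenton: 5 of 5.

Kenton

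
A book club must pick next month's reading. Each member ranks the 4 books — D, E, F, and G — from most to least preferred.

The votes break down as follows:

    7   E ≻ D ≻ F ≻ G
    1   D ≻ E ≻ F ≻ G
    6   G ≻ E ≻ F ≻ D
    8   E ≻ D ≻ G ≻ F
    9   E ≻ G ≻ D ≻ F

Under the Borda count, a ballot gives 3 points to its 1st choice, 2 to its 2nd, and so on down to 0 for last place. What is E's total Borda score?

Borda scores:
  D: 7·2 + 3 + 6·0 + 8·2 + 9·1 = 42
  E: 7·3 + 2 + 6·2 + 8·3 + 9·3 = 86
  F: 7·1 + 1 + 6·1 + 8·0 + 9·0 = 14
  G: 7·0 + 0 + 6·3 + 8·1 + 9·2 = 44

86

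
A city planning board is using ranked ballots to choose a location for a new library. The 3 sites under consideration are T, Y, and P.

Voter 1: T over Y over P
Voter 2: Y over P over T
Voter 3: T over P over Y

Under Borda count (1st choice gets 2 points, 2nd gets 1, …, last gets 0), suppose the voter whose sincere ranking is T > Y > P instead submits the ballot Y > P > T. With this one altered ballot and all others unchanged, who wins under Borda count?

Borda totals with the altered ballot: T 2, Y 4, P 3.
The switch changes the winner from T to Y.

Y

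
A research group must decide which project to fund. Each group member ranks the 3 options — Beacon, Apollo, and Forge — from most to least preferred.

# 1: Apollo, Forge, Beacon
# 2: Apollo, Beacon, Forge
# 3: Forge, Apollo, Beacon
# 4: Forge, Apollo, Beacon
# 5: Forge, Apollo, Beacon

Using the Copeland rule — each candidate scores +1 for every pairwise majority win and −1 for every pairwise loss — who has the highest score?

Forge

Pairwise results:
  Beacon vs Apollo: Apollo wins 5–0.
  Beacon vs Forge: Forge wins 4–1.
  Apollo vs Forge: Forge wins 3–2.
Copeland scores (wins − losses):
  Beacon: 0 − 2 = -2
  Apollo: 1 − 1 = 0
  Forge: 2 − 0 = 2
Forge has the best Copeland score.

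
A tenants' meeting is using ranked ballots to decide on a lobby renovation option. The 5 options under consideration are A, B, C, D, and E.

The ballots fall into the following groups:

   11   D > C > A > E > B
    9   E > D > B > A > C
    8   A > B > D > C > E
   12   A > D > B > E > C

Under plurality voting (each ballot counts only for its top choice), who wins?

A

First-place vote totals:
  A: 20
  B: 0
  C: 0
  D: 11
  E: 9
A has the most first-place votes.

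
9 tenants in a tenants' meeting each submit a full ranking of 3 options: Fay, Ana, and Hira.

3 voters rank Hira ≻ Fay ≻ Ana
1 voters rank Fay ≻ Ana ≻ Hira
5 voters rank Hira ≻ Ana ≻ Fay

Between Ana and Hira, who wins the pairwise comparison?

Ballots ranking Ana above Hira: 1.
Ballots ranking Hira above Ana: 3+5 = 8.
Hira wins the head-to-head, 8–1.

Hira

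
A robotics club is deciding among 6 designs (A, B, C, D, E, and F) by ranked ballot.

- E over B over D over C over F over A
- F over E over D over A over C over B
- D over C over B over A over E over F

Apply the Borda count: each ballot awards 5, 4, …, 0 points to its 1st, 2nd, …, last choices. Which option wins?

D

Borda scores:
  A: 0 + 2 + 2 = 4
  B: 4 + 0 + 3 = 7
  C: 2 + 1 + 4 = 7
  D: 3 + 3 + 5 = 11
  E: 5 + 4 + 1 = 10
  F: 1 + 5 + 0 = 6
D has the highest total.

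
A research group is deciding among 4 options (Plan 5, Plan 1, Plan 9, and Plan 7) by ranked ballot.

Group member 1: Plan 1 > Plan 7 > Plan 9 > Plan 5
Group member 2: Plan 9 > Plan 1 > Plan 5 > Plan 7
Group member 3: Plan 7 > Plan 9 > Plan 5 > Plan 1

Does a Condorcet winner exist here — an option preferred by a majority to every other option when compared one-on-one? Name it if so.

Head-to-head results (3 voters total):
Plan 5 vs Plan 1: Plan 1 wins 2–1.
Plan 5 vs Plan 9: Plan 9 wins 3–0.
Plan 5 vs Plan 7: Plan 7 wins 2–1.
Plan 1 vs Plan 9: Plan 9 wins 2–1.
Plan 1 vs Plan 7: Plan 1 wins 2–1.
Plan 9 vs Plan 7: Plan 7 wins 2–1.
No candidate beats all others: Plan 1 beats Plan 7 beats Plan 9 beats Plan 1, a majority cycle.

No Condorcet winner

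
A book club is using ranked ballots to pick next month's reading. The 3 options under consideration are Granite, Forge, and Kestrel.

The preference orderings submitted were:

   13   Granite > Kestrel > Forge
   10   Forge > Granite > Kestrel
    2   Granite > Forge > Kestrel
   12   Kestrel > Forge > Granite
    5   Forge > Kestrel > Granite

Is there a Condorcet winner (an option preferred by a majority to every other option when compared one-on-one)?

Head-to-head results (42 voters total):
Granite vs Forge: Forge wins 27–15.
Granite vs Kestrel: Granite wins 25–17.
Forge vs Kestrel: Kestrel wins 25–17.
No candidate beats all others: Granite beats Kestrel beats Forge beats Granite, a majority cycle.

No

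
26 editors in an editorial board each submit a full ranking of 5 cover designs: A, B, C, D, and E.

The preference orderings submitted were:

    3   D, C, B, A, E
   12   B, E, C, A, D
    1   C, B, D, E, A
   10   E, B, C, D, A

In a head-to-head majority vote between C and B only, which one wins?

B

Ballots ranking C above B: 3+1 = 4.
Ballots ranking B above C: 12+10 = 22.
B wins the head-to-head, 22–4.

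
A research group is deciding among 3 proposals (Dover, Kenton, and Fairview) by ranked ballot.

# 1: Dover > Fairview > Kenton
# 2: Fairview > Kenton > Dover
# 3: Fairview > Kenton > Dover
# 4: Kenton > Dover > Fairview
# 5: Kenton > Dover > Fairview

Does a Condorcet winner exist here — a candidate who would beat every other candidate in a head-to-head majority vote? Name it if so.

No Condorcet winner

Head-to-head results (5 voters total):
Dover vs Kenton: Kenton wins 4–1.
Dover vs Fairview: Dover wins 3–2.
Kenton vs Fairview: Fairview wins 3–2.
No candidate beats all others: Dover beats Fairview beats Kenton beats Dover, a majority cycle.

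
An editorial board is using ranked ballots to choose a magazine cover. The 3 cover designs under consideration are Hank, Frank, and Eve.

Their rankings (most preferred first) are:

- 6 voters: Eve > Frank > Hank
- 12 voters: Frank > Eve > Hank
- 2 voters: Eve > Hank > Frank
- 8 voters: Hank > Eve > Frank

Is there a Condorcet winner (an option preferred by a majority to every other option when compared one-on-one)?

Yes

Head-to-head results (28 voters total):
Hank vs Frank: Frank wins 18–10.
Hank vs Eve: Eve wins 20–8.
Frank vs Eve: Eve wins 16–12.
Eve beats each rival — Hank (20–8), Frank (16–12) — so Eve is the Condorcet winner.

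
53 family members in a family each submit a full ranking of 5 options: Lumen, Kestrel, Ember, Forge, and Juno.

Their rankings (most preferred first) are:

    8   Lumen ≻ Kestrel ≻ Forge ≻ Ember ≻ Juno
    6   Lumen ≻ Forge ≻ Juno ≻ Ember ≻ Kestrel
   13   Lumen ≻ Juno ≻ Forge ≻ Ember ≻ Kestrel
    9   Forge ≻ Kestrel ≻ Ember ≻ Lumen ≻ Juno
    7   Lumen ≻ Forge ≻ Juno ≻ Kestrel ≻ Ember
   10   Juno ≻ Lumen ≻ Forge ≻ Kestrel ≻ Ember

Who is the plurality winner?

First-place vote totals:
  Lumen: 34
  Kestrel: 0
  Ember: 0
  Forge: 9
  Juno: 10
Lumen has the most first-place votes.

Lumen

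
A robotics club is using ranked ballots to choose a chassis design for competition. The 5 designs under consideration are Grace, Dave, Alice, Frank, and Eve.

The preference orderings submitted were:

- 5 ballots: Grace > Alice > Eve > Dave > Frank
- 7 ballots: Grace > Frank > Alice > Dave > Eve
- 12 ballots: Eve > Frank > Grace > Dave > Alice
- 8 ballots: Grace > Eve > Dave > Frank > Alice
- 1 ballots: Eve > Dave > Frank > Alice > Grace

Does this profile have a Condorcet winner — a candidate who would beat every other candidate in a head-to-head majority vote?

Yes

Head-to-head results (33 voters total):
Grace vs Dave: Grace wins 32–1.
Grace vs Alice: Grace wins 32–1.
Grace vs Frank: Grace wins 20–13.
Grace vs Eve: Grace wins 20–13.
Dave vs Alice: Dave wins 21–12.
Dave vs Frank: Frank wins 19–14.
Dave vs Eve: Eve wins 26–7.
Alice vs Frank: Frank wins 28–5.
Alice vs Eve: Eve wins 21–12.
Frank vs Eve: Eve wins 26–7.
Grace beats each rival — Dave (32–1), Alice (32–1), Frank (20–13), Eve (20–13) — so Grace is the Condorcet winner.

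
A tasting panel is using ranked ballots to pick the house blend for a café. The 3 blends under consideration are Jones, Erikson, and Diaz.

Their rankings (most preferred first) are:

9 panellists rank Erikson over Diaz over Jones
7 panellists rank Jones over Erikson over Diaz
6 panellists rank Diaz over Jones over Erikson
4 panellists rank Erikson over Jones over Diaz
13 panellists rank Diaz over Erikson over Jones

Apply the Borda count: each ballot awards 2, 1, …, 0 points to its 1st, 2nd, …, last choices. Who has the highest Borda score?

Diaz

Borda scores:
  Jones: 9·0 + 7·2 + 6·1 + 4·1 + 13·0 = 24
  Erikson: 9·2 + 7·1 + 6·0 + 4·2 + 13·1 = 46
  Diaz: 9·1 + 7·0 + 6·2 + 4·0 + 13·2 = 47
Diaz has the highest total.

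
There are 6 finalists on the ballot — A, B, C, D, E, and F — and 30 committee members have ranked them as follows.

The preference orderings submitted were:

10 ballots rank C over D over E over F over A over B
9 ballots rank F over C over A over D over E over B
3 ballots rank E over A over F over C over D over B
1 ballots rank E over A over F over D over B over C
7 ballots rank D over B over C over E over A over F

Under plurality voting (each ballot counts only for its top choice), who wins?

C

First-place vote totals:
  A: 0
  B: 0
  C: 10
  D: 7
  E: 4
  F: 9
C has the most first-place votes.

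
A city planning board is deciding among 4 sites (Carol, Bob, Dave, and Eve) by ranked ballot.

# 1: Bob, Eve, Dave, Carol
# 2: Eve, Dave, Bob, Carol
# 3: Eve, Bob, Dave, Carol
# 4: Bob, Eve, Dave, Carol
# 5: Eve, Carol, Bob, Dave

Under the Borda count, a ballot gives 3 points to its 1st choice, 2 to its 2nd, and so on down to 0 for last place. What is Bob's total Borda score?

Borda scores:
  Carol: 0 + 0 + 0 + 0 + 2 = 2
  Bob: 3 + 1 + 2 + 3 + 1 = 10
  Dave: 1 + 2 + 1 + 1 + 0 = 5
  Eve: 2 + 3 + 3 + 2 + 3 = 13

10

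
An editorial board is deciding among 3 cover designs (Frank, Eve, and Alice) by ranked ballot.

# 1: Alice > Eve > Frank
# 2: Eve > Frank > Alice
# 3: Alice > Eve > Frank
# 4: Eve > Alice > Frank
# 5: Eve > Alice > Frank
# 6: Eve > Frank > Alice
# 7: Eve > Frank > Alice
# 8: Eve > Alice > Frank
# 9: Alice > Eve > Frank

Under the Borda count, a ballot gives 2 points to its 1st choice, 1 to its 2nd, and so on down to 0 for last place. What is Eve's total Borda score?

15

Borda scores:
  Frank: 0 + 1 + 0 + 0 + 0 + 1 + 1 + 0 + 0 = 3
  Eve: 1 + 2 + 1 + 2 + 2 + 2 + 2 + 2 + 1 = 15
  Alice: 2 + 0 + 2 + 1 + 1 + 0 + 0 + 1 + 2 = 9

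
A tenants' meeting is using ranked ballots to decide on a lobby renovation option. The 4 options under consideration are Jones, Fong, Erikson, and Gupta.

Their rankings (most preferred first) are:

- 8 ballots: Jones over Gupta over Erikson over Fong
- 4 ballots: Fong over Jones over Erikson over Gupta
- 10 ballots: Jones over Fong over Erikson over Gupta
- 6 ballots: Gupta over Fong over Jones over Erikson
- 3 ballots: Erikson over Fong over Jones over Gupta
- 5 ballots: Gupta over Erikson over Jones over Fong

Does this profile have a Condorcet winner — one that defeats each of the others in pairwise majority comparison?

Head-to-head results (36 voters total):
Jones vs Fong: Jones wins 23–13.
Jones vs Erikson: Jones wins 28–8.
Jones vs Gupta: Jones wins 25–11.
Fong vs Erikson: Fong wins 20–16.
Fong vs Gupta: Gupta wins 19–17.
Erikson vs Gupta: Gupta wins 19–17.
Jones beats each rival — Fong (23–13), Erikson (28–8), Gupta (25–11) — so Jones is the Condorcet winner.

Yes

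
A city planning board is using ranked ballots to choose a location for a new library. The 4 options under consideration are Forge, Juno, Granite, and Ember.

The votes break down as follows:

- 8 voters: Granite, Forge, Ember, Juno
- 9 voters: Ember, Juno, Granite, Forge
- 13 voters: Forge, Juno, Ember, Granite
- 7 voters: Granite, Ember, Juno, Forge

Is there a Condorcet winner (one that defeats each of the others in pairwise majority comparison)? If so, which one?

Head-to-head results (37 voters total):
Forge vs Juno: Forge wins 21–16.
Forge vs Granite: Granite wins 24–13.
Forge vs Ember: Forge wins 21–16.
Juno vs Granite: Juno wins 22–15.
Juno vs Ember: Ember wins 24–13.
Granite vs Ember: Ember wins 22–15.
No candidate beats all others: Forge beats Juno beats Granite beats Forge, a majority cycle.

There is no Condorcet winner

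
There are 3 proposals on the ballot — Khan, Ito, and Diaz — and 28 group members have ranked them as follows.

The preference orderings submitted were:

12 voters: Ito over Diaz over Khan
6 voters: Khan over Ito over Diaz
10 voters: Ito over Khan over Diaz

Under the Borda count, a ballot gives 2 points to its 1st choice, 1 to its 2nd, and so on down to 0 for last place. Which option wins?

Ito

Borda scores:
  Khan: 12·0 + 6·2 + 10·1 = 22
  Ito: 12·2 + 6·1 + 10·2 = 50
  Diaz: 12·1 + 6·0 + 10·0 = 12
Ito has the highest total.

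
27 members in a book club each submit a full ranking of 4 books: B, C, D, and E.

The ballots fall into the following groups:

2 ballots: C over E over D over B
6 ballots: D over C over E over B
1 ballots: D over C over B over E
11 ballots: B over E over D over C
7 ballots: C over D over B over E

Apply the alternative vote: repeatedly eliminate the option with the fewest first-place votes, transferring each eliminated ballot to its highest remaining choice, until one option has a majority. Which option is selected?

Round 1: B 11, C 9, D 7, E 0. E has the fewest and is eliminated.
Round 2: B 11, C 9, D 7. D has the fewest and is eliminated.
Round 3: C 16, B 11. C has a majority.

C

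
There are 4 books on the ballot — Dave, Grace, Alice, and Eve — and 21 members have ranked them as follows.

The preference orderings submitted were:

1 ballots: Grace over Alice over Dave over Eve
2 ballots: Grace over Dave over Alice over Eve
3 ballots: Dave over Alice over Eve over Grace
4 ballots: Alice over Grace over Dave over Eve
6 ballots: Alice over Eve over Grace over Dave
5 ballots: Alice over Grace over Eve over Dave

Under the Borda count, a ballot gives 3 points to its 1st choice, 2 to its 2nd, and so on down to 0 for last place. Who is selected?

Alice

Borda scores:
  Dave: 1 + 2·2 + 3·3 + 4·1 + 6·0 + 5·0 = 18
  Grace: 3 + 2·3 + 3·0 + 4·2 + 6·1 + 5·2 = 33
  Alice: 2 + 2·1 + 3·2 + 4·3 + 6·3 + 5·3 = 55
  Eve: 0 + 2·0 + 3·1 + 4·0 + 6·2 + 5·1 = 20
Alice has the highest total.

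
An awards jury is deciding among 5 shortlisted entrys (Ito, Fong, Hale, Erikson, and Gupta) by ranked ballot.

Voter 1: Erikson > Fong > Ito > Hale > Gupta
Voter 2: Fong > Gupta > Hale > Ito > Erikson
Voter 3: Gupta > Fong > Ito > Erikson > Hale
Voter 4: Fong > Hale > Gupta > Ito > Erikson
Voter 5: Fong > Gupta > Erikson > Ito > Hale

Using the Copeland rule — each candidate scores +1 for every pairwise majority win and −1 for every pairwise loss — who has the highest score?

Pairwise results:
  Ito vs Fong: Fong wins 5–0.
  Ito vs Hale: Ito wins 3–2.
  Ito vs Erikson: Ito wins 3–2.
  Ito vs Gupta: Gupta wins 4–1.
  Fong vs Hale: Fong wins 5–0.
  Fong vs Erikson: Fong wins 4–1.
  Fong vs Gupta: Fong wins 4–1.
  Hale vs Erikson: Erikson wins 3–2.
  Hale vs Gupta: Gupta wins 3–2.
  Erikson vs Gupta: Gupta wins 4–1.
Copeland scores (wins − losses):
  Ito: 2 − 2 = 0
  Fong: 4 − 0 = 4
  Hale: 0 − 4 = -4
  Erikson: 1 − 3 = -2
  Gupta: 3 − 1 = 2
Fong has the best Copeland score.

Fong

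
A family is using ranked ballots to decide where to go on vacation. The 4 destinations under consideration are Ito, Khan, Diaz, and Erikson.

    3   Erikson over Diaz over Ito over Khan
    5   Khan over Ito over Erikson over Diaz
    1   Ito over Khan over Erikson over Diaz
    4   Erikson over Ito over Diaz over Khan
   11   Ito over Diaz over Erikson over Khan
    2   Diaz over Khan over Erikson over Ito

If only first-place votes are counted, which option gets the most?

Ito

First-place vote totals:
  Ito: 12
  Khan: 5
  Diaz: 2
  Erikson: 7
Ito has the most first-place votes.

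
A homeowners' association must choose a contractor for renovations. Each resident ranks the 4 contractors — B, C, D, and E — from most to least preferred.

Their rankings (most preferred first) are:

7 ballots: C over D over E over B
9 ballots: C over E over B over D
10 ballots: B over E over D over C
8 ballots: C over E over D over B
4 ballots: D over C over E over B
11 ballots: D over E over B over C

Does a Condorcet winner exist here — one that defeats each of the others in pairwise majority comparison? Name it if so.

There is no Condorcet winner

Head-to-head results (49 voters total):
B vs C: C wins 28–21.
B vs D: D wins 30–19.
B vs E: E wins 39–10.
C vs D: D wins 25–24.
C vs E: C wins 28–21.
D vs E: E wins 27–22.
No candidate beats all others: C beats E beats D beats C, a majority cycle.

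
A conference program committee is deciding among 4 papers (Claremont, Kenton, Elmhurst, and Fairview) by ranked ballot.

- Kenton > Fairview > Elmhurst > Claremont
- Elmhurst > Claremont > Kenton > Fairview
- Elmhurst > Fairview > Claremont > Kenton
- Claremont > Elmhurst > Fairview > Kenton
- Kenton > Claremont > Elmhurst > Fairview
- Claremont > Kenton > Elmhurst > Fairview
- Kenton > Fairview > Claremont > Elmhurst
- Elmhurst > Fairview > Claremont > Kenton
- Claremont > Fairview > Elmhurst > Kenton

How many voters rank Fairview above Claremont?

4

Ballots ranking Fairview above Claremont: 4.
Ballots ranking Claremont above Fairview: 5.
So 4 of 9 voters prefer Fairview to Claremont.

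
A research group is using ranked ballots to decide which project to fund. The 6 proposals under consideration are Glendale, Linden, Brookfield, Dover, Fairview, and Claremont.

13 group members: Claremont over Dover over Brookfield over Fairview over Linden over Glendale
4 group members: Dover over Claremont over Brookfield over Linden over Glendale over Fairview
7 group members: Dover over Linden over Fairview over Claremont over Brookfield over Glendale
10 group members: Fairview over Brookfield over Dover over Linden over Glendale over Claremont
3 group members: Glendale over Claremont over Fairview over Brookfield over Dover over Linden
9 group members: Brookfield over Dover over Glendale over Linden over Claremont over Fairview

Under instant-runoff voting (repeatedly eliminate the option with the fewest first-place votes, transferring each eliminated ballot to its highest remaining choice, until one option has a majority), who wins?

Dover

Round 1: Claremont 13, Dover 11, Fairview 10, Brookfield 9, Glendale 3, Linden 0. Linden has the fewest and is eliminated.
Round 2: Claremont 13, Dover 11, Fairview 10, Brookfield 9, Glendale 3. Glendale has the fewest and is eliminated.
Round 3: Claremont 16, Dover 11, Fairview 10, Brookfield 9. Brookfield has the fewest and is eliminated.
Round 4: Dover 20, Claremont 16, Fairview 10. Fairview has the fewest and is eliminated.
Round 5: Dover 30, Claremont 16. Dover has a majority.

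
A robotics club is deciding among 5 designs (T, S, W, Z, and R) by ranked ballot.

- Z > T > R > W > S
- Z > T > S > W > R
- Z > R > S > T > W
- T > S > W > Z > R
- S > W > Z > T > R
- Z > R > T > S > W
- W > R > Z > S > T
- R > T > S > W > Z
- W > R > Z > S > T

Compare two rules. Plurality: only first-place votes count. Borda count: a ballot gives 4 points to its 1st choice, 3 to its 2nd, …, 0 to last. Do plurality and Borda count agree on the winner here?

Plurality first-place counts: T 1, S 1, W 2, Z 4, R 1 → Z.
Borda totals: T 17, S 16, W 16, Z 23, R 18 → Z.
The two rules agree on Z.

Yes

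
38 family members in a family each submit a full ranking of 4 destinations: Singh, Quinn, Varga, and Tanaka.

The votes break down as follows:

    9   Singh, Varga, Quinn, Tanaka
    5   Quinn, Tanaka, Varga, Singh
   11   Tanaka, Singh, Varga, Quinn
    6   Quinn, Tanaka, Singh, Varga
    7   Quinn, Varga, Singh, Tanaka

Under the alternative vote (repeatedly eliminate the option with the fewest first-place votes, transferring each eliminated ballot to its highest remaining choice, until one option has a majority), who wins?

Quinn

Round 1: Quinn 18, Tanaka 11, Singh 9, Varga 0. Varga has the fewest and is eliminated.
Round 2: Quinn 18, Tanaka 11, Singh 9. Singh has the fewest and is eliminated.
Round 3: Quinn 27, Tanaka 11. Quinn has a majority.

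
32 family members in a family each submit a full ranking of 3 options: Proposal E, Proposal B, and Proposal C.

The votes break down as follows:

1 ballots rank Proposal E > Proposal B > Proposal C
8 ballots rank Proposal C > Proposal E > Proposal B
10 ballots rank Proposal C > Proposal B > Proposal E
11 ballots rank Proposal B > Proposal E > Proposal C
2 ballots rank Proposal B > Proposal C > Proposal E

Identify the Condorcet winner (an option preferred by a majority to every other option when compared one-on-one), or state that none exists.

Head-to-head results (32 voters total):
Proposal E vs Proposal B: Proposal B wins 23–9.
Proposal E vs Proposal C: Proposal C wins 20–12.
Proposal B vs Proposal C: Proposal C wins 18–14.
Proposal C beats each rival — Proposal E (20–12), Proposal B (18–14) — so Proposal C is the Condorcet winner.

Proposal C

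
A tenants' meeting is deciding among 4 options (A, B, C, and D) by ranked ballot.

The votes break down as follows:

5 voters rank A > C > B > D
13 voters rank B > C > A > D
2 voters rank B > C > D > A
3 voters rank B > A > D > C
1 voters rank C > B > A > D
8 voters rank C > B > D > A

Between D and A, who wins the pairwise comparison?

A

Ballots ranking D above A: 2+8 = 10.
Ballots ranking A above D: 5+13+3+1 = 22.
A wins the head-to-head, 22–10.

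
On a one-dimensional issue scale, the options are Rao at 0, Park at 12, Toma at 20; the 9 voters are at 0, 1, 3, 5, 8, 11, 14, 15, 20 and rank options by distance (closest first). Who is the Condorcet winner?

With single-peaked preferences on a line, the Condorcet winner is the candidate closest to the median voter.
The median voter (position 8) is closest to Park at 12.
Check: Park vs Toma — voters closer to Park: 8 of 9.

Park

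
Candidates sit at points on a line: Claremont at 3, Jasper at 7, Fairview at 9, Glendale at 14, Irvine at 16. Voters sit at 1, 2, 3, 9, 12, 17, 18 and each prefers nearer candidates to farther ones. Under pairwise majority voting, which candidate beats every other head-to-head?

Fairview

With single-peaked preferences on a line, the Condorcet winner is the candidate closest to the median voter.
The median voter (position 9) is closest to Fairview at 9.
Check: Fairview vs Glendale — voters closer to Fairview: 4 of 7.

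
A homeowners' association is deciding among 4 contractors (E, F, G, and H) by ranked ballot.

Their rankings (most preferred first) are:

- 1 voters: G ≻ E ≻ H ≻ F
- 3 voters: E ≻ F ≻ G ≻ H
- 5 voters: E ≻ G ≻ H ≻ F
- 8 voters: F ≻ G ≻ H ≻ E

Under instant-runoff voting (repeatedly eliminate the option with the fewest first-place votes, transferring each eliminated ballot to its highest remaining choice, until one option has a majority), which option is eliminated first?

Round 1: E 8, F 8, G 1, H 0. H has the fewest and is eliminated.
Round 2: E 8, F 8, G 1. G has the fewest and is eliminated.
Round 3: E 9, F 8. E has a majority.

H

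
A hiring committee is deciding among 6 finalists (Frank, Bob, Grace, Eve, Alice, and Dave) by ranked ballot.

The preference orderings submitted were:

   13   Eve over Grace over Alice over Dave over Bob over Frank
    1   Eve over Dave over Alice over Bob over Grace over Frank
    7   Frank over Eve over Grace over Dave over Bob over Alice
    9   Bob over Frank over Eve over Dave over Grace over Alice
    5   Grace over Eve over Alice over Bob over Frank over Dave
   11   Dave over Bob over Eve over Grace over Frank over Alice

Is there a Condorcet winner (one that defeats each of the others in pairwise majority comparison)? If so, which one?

Eve

Head-to-head results (46 voters total):
Frank vs Bob: Bob wins 39–7.
Frank vs Grace: Grace wins 30–16.
Frank vs Eve: Eve wins 30–16.
Frank vs Alice: Frank wins 27–19.
Frank vs Dave: Dave wins 25–21.
Bob vs Grace: Grace wins 25–21.
Bob vs Eve: Eve wins 26–20.
Bob vs Alice: Bob wins 27–19.
Bob vs Dave: Dave wins 32–14.
Grace vs Eve: Eve wins 41–5.
Grace vs Alice: Grace wins 45–1.
Grace vs Dave: Grace wins 25–21.
Eve vs Alice: Eve wins 46–0.
Eve vs Dave: Eve wins 35–11.
Alice vs Dave: Dave wins 28–18.
Eve beats each rival — Frank (30–16), Bob (26–20), Grace (41–5), Alice (46–0), Dave (35–11) — so Eve is the Condorcet winner.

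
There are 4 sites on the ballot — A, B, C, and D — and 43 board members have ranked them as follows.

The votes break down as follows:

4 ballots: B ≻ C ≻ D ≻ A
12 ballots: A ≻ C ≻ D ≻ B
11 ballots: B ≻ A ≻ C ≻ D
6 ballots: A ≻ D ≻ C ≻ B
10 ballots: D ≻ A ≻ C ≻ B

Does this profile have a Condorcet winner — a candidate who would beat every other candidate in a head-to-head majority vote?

Yes

Head-to-head results (43 voters total):
A vs B: A wins 28–15.
A vs C: A wins 39–4.
A vs D: A wins 29–14.
B vs C: C wins 28–15.
B vs D: D wins 28–15.
C vs D: C wins 27–16.
A beats each rival — B (28–15), C (39–4), D (29–14) — so A is the Condorcet winner.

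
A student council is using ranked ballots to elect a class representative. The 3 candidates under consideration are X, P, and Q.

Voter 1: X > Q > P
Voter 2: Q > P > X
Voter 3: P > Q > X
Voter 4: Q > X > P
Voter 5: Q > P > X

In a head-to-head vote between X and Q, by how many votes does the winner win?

3

Ballots ranking X above Q: 1.
Ballots ranking Q above X: 4.
Q wins 4–1, a margin of 3.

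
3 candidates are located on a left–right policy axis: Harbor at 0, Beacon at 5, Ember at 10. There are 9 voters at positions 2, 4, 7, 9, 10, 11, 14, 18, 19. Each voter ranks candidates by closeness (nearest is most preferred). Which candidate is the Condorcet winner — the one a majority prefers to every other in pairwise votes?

With single-peaked preferences on a line, the Condorcet winner is the candidate closest to the median voter.
The median voter (position 10) is closest to Ember at 10.
Check: Ember vs Beacon — voters closer to Ember: 6 of 9.

Ember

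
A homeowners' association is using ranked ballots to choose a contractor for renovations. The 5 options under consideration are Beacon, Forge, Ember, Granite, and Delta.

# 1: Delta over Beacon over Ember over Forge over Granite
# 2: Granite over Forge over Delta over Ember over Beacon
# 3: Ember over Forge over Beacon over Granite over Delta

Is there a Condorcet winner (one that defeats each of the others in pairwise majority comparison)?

No

Head-to-head results (3 voters total):
Beacon vs Forge: Forge wins 2–1.
Beacon vs Ember: Ember wins 2–1.
Beacon vs Granite: Beacon wins 2–1.
Beacon vs Delta: Delta wins 2–1.
Forge vs Ember: Ember wins 2–1.
Forge vs Granite: Forge wins 2–1.
Forge vs Delta: Forge wins 2–1.
Ember vs Granite: Ember wins 2–1.
Ember vs Delta: Delta wins 2–1.
Granite vs Delta: Granite wins 2–1.
No candidate beats all others: Beacon beats Granite beats Delta beats Beacon, a majority cycle.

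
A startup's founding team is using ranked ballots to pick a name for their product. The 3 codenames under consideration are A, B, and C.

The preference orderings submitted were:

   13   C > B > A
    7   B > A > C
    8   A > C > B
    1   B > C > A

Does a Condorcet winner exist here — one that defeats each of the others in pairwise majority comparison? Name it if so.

Head-to-head results (29 voters total):
A vs B: B wins 21–8.
A vs C: A wins 15–14.
B vs C: C wins 21–8.
No candidate beats all others: A beats C beats B beats A, a majority cycle.

No Condorcet winner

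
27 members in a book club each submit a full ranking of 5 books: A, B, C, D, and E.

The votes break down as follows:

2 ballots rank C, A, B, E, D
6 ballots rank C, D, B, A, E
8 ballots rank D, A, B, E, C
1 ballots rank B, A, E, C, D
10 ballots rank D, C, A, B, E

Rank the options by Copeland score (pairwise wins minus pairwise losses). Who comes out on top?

Pairwise results:
  A vs B: A wins 20–7.
  A vs C: C wins 18–9.
  A vs D: D wins 24–3.
  A vs E: A wins 27–0.
  B vs C: C wins 18–9.
  B vs D: D wins 24–3.
  B vs E: B wins 27–0.
  C vs D: D wins 18–9.
  C vs E: C wins 18–9.
  D vs E: D wins 24–3.
Copeland scores (wins − losses):
  A: 2 − 2 = 0
  B: 1 − 3 = -2
  C: 3 − 1 = 2
  D: 4 − 0 = 4
  E: 0 − 4 = -4
D has the best Copeland score.

D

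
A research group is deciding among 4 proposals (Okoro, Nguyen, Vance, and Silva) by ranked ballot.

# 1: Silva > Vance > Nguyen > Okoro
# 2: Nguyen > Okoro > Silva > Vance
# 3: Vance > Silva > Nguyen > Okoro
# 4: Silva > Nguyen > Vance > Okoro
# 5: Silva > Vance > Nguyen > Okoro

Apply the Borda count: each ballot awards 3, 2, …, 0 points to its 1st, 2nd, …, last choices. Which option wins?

Borda scores:
  Okoro: 0 + 2 + 0 + 0 + 0 = 2
  Nguyen: 1 + 3 + 1 + 2 + 1 = 8
  Vance: 2 + 0 + 3 + 1 + 2 = 8
  Silva: 3 + 1 + 2 + 3 + 3 = 12
Silva has the highest total.

Silva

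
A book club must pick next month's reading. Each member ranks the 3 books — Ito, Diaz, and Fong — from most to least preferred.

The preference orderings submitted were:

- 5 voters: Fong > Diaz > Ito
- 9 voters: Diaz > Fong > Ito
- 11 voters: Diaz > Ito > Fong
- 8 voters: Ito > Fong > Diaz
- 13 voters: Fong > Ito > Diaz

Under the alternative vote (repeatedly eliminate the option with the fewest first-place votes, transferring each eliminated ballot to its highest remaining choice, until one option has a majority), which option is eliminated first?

Round 1: Diaz 20, Fong 18, Ito 8. Ito has the fewest and is eliminated.
Round 2: Fong 26, Diaz 20. Fong has a majority.

Ito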